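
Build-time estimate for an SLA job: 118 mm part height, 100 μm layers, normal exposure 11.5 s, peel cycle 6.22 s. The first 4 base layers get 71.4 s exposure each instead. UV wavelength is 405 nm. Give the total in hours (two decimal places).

5.87 hours

Layers = ⌈118/0.1⌉ = 1180.
Bottom layers = 4 × (71.4 + 6.22) = 310.48 s.
Regular layers = 1176 × (11.5 + 6.22), so 20838.72 s.
Sum: 310.48 + 20838.72 = 21149.2 s → 5.87 hours.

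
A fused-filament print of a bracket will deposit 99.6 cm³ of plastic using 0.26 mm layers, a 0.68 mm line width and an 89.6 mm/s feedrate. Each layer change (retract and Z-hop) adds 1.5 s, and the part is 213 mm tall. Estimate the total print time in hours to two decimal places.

2.09 hours

Bead cross-section: 0.26 × 0.68 → 0.1768 mm².
Path length: 99600 mm³ / 0.1768 mm² → 563348.4 mm.
Extrusion time = 563348.4 / 89.6, so 6287.4 s.
Number of layers: 213 / 0.26 → 820 (rounded up).
Z-hop total = 820 × 1.5, so 1230 s.
Total = 6287.4 + 1230 = 7517.4 s = 2.09 hours.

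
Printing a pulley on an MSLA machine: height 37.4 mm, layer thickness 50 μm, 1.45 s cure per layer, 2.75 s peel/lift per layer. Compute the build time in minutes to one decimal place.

52.4 minutes

Layer count = ceil(37.4 / 0.05) = 748.
Each layer takes = 1.45 + 2.75, so 4.2 s.
Build time: 748 × 4.2 s = 3141.6 s, i.e. 52.4 minutes.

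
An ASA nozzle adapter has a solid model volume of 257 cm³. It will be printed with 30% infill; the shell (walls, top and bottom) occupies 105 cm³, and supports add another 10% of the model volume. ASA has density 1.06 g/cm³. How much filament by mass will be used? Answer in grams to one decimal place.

Volume inside the shell = 257 − 105, so 152 cm³.
Infill volume: 0.30 × 152 → 45.6 cm³.
Support = 0.10 × 257, so 25.7 cm³.
Deposited volume = 105 + 45.6 + 25.7 = 176.3 cm³.
Mass = 176.3 × 1.06 = 186.878 g.

186.9 g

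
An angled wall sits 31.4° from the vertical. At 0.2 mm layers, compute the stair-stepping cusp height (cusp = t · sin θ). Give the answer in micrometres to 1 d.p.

h_c = t·sin θ = 0.2 × 0.5210 = 0.1042 mm (104.2 μm).

104.2 μm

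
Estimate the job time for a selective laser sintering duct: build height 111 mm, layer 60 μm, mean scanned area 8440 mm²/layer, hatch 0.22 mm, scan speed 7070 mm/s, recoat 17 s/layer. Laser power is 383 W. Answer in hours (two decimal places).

Layers = ⌈111/0.06⌉ = 1850.
Per-layer scan distance = 8440 / 0.22, so 38363.6 mm.
Scan time per layer = 38363.6 / 7070 = 5.4263 s.
Time per layer = 5.4263 + 17, so 22.4263 s.
Total: 1850 × 22.4263 s = 41488.655 s → 11.52 hours.

11.52 hours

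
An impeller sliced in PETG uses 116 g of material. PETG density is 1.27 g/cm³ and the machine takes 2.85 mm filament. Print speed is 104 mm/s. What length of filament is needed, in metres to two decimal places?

14.32 m

Volume = 116 g / 1.27 g·cm⁻³ = 91.3386 cm³ = 91338.6 mm³.
Filament cross-section = π × (2.85/2)² = 6.3794 mm².
L = V/A = 91338.6/6.3794 = 14317.74 mm → 14.32 m.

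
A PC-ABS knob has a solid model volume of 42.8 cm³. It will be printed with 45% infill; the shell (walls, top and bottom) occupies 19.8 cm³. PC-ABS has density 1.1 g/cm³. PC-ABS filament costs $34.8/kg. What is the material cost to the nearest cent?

Infill region = 42.8 − 19.8, so 23 cm³.
Infill volume = 0.45 × 23, so 10.35 cm³.
Total extruded = 19.8 + 10.35 = 30.15 cm³.
Mass = 30.15 × 1.1, so 33.165 g.
At $34.8/kg: 33.165/1000 × 34.8 = $1.15.

$1.15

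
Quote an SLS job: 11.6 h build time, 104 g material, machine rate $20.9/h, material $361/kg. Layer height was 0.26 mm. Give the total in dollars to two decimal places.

$279.98

Machine-time cost: 20.9 × 11.6 → $242.44.
Material cost = 361 × 104/1000, so $37.544.
Job cost: 242.44 + 37.544 = 279.984 ≈ $279.98.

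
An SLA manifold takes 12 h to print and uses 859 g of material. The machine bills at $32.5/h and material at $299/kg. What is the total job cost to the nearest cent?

$646.84

Time charge = 32.5 × 12 = $390.00.
Material charge: 299 × 859/1000 → $256.841.
Job cost: 390.00 + 256.841 = 646.841 ≈ $646.84.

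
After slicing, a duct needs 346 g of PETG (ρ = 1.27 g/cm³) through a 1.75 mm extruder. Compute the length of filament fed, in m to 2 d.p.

Volume = 346 g / 1.27 g·cm⁻³ = 272.4409 cm³ = 272440.9 mm³.
Filament cross-section = π × (1.75/2)² = 2.4053 mm².
L = V/A = 272440.9/2.4053 = 113266.91 mm → 113.27 m.

113.27 m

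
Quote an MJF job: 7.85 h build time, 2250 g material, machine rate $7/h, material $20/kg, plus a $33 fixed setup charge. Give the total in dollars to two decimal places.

$132.95

Machine-time cost: 7 × 7.85 → $54.95.
Material cost: 20 × 2250/1000 → $45.00.
Adding setup: 54.95 + 45.00 + 33 → $132.95.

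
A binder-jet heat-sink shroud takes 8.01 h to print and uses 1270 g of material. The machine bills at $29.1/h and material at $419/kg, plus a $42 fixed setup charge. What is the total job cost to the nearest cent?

Machine-time cost = 29.1 × 8.01, so $233.091.
Material cost: 419 × 1270/1000 → $532.13.
Adding setup: 233.091 + 532.13 + 42 → 807.221 ≈ $807.22.

$807.22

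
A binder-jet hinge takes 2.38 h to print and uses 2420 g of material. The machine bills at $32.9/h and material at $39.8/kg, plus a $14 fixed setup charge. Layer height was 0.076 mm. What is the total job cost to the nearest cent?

Time charge = 32.9 × 2.38, so $78.302.
Feedstock cost: 39.8 × 2420/1000 → $96.316.
Adding setup: 78.302 + 96.316 + 14 → 188.618 ≈ $188.62.

$188.62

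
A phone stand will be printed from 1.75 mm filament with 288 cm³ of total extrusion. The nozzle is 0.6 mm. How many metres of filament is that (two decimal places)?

A = π r² = π × 0.875² = 2.4053 mm².
L = 288000 mm³ / 2.4053 mm² = 119735.58 mm, i.e. 119.74 m.

119.74 m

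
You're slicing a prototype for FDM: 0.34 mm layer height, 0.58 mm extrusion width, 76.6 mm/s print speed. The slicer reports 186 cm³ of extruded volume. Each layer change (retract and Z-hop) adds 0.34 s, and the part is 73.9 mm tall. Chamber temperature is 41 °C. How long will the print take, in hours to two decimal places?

3.44 hours

Line area: 0.34 × 0.58 → 0.1972 mm².
Total extruded path = 186000/0.1972 = 943204.9 mm.
Time extruding = 943204.9 / 76.6 = 12313.4 s.
Layers = ⌈73.9/0.34⌉ = 218.
Non-print overhead = 218 × 0.34, so 74.12 s.
Total = 12313.4 + 74.12 = 12387.52 s = 3.44 hours.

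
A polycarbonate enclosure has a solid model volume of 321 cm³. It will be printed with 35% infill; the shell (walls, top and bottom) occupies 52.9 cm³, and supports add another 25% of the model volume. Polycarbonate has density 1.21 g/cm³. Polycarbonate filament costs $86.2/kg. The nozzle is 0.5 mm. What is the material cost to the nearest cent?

$23.67

Volume inside the shell = 321 − 52.9 = 268.1 cm³.
Infill deposited = 0.35 × 268.1, so 93.835 cm³.
Support = 0.25 × 321, so 80.25 cm³.
Total printed volume: 52.9 + 93.835 + 80.25 → 226.985 cm³.
Mass = 226.985 × 1.21, so 274.65185 g.
Cost = 274.65185 g / 1000 × $86.2/kg = $23.67.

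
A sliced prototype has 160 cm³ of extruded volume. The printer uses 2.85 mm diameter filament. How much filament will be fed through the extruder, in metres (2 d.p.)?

A = π r² = π × 1.425² = 6.3794 mm².
L = 160000 mm³ / 6.3794 mm² = 25080.73 mm, i.e. 25.08 m.

25.08 m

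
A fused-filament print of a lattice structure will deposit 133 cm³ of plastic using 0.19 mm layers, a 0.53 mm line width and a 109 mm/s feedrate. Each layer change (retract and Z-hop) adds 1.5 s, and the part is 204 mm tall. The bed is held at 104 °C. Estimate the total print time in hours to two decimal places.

Line area = 0.19 × 0.53 = 0.1007 mm².
Total extruded path = 133000/0.1007 = 1320754.7 mm.
Extrusion time: 1320754.7 / 109 → 12117 s.
Number of layers: 204 / 0.19 → 1074 (rounded up).
Z-hop total = 1074 × 1.5, so 1611 s.
Total = 12117 + 1611 = 13728 s = 3.81 hours.

3.81 hours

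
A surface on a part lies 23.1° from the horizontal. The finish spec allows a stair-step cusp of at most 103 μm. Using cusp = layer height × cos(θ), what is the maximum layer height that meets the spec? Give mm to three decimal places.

0.112 mm

cos(23.1°) = 0.9198; t_max = 0.103/0.9198 = 0.112 mm.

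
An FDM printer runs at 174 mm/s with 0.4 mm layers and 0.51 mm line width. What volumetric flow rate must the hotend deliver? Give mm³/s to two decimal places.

Bead cross-section = 0.4 × 0.51, so 0.204 mm².
Q = v·A = 174 × 0.204 = 35.50 mm³/s.

35.50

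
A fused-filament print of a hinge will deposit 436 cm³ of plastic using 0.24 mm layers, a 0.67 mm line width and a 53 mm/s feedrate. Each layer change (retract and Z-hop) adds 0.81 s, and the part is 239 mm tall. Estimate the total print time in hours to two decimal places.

Bead cross-section: 0.24 × 0.67 → 0.1608 mm².
Toolpath length = 436 cm³ / 0.1608 mm² = 436000 / 0.1608 = 2711442.8 mm.
Time extruding: 2711442.8 / 53 → 51159.3 s.
Number of layers: 239 / 0.24 → 996 (rounded up).
Non-print overhead: 996 × 0.81 → 806.76 s.
Total = 51159.3 + 806.76 = 51966.06 s = 14.44 hours.

14.44 hours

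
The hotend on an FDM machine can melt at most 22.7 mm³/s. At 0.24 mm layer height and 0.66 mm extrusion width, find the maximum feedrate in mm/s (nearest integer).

Bead cross-section: 0.24 × 0.66 → 0.1584 mm².
v_max = Q/A = 22.7/0.1584 = 143.31 mm/s → 143 mm/s.

143 mm/s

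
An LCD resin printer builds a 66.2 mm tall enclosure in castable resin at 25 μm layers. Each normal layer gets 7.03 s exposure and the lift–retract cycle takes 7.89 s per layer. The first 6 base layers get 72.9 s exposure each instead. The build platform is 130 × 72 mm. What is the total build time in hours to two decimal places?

Number of layers: 66.2 / 0.025 → 2648 (rounded up).
Bottom layers = 6 × (72.9 + 7.89) = 484.74 s.
Regular layers = 2642 × (7.03 + 7.89), so 39418.64 s.
Total = 484.74 + 39418.64 = 39903.38 s = 11.08 hours.

11.08 hours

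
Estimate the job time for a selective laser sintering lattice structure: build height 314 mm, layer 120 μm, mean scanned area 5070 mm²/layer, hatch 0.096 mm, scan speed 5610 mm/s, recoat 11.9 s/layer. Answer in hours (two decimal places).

15.49 hours

Layers = ⌈314/0.12⌉ = 2617.
Per-layer scan distance = 5070 / 0.096, so 52812.5 mm.
Laser time per layer: 52812.5 / 5610 → 9.414 s.
Per-layer time: 9.414 + 11.9 → 21.314 s.
Total: 2617 × 21.314 s = 55778.738 s → 15.49 hours.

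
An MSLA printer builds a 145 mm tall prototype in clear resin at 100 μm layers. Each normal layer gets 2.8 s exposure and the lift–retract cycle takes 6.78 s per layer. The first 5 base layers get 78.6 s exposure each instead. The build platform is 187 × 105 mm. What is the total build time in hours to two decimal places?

Number of layers: 145 / 0.1 → 1450 (rounded up).
Burn-in layers = 5 × (78.6 + 6.78), so 426.9 s.
Remaining layers = 1445 × (2.8 + 6.78) = 13843.1 s.
Sum: 426.9 + 13843.1 = 14270 s → 3.96 hours.

3.96 hours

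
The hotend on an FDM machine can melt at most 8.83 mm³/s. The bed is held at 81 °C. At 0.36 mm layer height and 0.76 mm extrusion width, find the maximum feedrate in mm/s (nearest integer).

32 mm/s

A = 0.36 × 0.76 = 0.2736 mm².
Max speed = 8.83 / 0.2736 = 32.27 ≈ 32 mm/s.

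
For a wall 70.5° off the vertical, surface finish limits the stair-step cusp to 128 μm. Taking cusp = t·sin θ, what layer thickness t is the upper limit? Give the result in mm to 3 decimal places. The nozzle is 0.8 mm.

0.136 mm

sin(70.5°) = 0.9426; t_max = 0.128/0.9426 = 0.136 mm.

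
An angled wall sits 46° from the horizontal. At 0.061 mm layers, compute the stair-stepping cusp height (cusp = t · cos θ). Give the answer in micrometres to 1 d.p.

42.4 μm

Cusp = layer height × cos(46°) = 0.061 × 0.6947 = 0.042377 mm = 42.4 μm.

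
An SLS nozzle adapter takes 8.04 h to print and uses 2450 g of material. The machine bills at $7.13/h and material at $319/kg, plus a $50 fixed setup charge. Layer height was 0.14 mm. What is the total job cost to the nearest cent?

$888.88

Machine cost: 7.13 × 8.04 → $57.3252.
Material cost = 319 × 2450/1000, so $781.55.
Adding setup: 57.3252 + 781.55 + 50 → 888.8752 ≈ $888.88.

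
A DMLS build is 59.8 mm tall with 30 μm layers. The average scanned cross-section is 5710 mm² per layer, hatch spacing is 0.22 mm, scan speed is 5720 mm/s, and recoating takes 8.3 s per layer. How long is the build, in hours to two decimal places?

Layer count = ceil(59.8 / 0.03) = 1994.
Per-layer scan distance: 5710 / 0.22 → 25954.5 mm.
Per-layer scan time: 25954.5 / 5720 → 4.5375 s.
Per-layer time = 4.5375 + 8.3 = 12.8375 s.
Total: 1994 × 12.8375 s = 25597.975 s → 7.11 hours.

7.11 hours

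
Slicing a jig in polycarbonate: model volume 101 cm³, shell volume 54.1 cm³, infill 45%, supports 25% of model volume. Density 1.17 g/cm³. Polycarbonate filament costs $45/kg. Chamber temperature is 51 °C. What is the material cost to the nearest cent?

Interior volume = 101 − 54.1, so 46.9 cm³.
Infill deposited = 0.45 × 46.9 = 21.105 cm³.
Support = 0.25 × 101, so 25.25 cm³.
Deposited volume: 54.1 + 21.105 + 25.25 → 100.455 cm³.
Mass = 100.455 × 1.17, so 117.53235 g.
Cost = 117.53235 g / 1000 × $45/kg = $5.29.

$5.29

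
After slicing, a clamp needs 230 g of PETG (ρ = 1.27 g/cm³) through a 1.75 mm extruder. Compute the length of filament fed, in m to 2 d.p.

75.29 m

Extruded volume: 230/1.27 = 181.1024 cm³ (181102.4 mm³).
Filament cross-section = π × (1.75/2)² = 2.4053 mm².
Length = 181102.4 / 2.4053 = 75293.06 mm = 75.29 m.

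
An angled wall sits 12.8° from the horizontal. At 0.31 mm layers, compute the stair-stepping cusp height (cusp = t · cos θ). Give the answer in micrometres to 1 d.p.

302.3 μm

Cusp = layer height × cos(12.8°) = 0.31 × 0.9751 = 0.302281 mm = 302.3 μm.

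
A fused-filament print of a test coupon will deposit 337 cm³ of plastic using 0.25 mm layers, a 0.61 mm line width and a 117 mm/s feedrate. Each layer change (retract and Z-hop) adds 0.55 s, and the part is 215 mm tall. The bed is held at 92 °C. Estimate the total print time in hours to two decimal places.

Bead cross-section = 0.25 × 0.61 = 0.1525 mm².
Path length: 337000 mm³ / 0.1525 mm² → 2209836.1 mm.
Print-move time = 2209836.1 / 117 = 18887.5 s.
Layer count = ceil(215 / 0.25) = 860.
Non-print overhead: 860 × 0.55 → 473 s.
Total = 18887.5 + 473 = 19360.5 s = 5.38 hours.

5.38 hours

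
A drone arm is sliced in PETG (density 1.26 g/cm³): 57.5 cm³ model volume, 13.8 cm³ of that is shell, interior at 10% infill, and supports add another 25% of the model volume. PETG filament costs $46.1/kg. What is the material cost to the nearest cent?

Infill region: 57.5 − 13.8 → 43.7 cm³.
Infill volume = 0.10 × 43.7 = 4.37 cm³.
Support = 0.25 × 57.5, so 14.375 cm³.
Total printed volume = 13.8 + 4.37 + 14.375, so 32.545 cm³.
Mass: 32.545 × 1.26 → 41.0067 g.
At $46.1/kg: 41.0067/1000 × 46.1 = $1.89.

$1.89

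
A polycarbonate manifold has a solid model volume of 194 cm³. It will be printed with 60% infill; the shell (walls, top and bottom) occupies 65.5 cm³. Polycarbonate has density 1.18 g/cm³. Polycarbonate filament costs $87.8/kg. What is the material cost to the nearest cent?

Interior volume: 194 − 65.5 → 128.5 cm³.
Deposited infill = 0.60 × 128.5 = 77.1 cm³.
Total extruded: 65.5 + 77.1 → 142.6 cm³.
Mass = 142.6 × 1.18, so 168.268 g.
Cost = 168.268 g / 1000 × $87.8/kg = $14.77.

$14.77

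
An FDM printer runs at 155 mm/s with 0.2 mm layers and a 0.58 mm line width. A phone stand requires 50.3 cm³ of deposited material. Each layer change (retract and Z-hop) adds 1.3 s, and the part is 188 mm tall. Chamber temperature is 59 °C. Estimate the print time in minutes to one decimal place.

67.0 minutes

Extrusion cross-section: 0.2 × 0.58 → 0.116 mm².
Path length: 50300 mm³ / 0.116 mm² → 433620.7 mm.
Time extruding = 433620.7 / 155, so 2797.6 s.
Number of layers: 188 / 0.2 → 940 (rounded up).
Non-print overhead: 940 × 1.3 → 1222 s.
Total = 2797.6 + 1222 = 4019.6 s = 67.0 minutes.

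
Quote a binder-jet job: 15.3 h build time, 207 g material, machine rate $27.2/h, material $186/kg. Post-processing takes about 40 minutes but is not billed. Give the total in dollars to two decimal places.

Machine-time cost = 27.2 × 15.3 = $416.16.
Material cost = 186 × 207/1000 = $38.502.
Job cost: 416.16 + 38.502 = 454.662 ≈ $454.66.

$454.66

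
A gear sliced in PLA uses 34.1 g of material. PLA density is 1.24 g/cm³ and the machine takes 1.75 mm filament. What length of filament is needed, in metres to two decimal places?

11.43 m

Volume = 34.1 g / 1.24 g·cm⁻³ = 27.5 cm³ = 27500 mm³.
Filament cross-section = π × (1.75/2)² = 2.4053 mm².
L = V/A = 27500/2.4053 = 11433.09 mm → 11.43 m.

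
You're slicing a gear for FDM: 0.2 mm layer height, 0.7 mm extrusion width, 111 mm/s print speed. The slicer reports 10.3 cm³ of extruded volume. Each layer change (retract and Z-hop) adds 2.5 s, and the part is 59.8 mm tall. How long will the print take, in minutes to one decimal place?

Extrusion cross-section = 0.2 × 0.7, so 0.14 mm².
Toolpath length = 10.3 cm³ / 0.14 mm² = 10300 / 0.14 = 73571.4 mm.
Print-move time = 73571.4 / 111, so 662.8 s.
Layer count = ceil(59.8 / 0.2) = 299.
Layer-change overhead = 299 × 2.5, so 747.5 s.
Altogether 662.8 + 747.5 = 1410.3 s, i.e. 23.5 minutes.

23.5 minutes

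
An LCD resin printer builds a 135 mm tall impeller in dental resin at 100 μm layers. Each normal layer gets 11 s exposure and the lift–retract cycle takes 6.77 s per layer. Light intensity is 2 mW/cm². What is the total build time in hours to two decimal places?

Layers = ⌈135/0.1⌉ = 1350.
Cycle time = 11 + 6.77 = 17.77 s.
Total = 1350 × 17.77 = 23989.5 s = 6.66 hours.

6.66 hours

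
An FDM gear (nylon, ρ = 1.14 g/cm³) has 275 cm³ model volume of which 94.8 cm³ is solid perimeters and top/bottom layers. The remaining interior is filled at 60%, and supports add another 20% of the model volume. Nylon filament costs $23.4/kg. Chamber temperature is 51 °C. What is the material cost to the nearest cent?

$6.88

Volume inside the shell: 275 − 94.8 → 180.2 cm³.
Infill volume: 0.60 × 180.2 → 108.12 cm³.
Support: 0.20 × 275 → 55 cm³.
Total extruded = 94.8 + 108.12 + 55 = 257.92 cm³.
Mass: 257.92 × 1.14 → 294.0288 g.
At $23.4/kg: 294.0288/1000 × 23.4 = $6.88.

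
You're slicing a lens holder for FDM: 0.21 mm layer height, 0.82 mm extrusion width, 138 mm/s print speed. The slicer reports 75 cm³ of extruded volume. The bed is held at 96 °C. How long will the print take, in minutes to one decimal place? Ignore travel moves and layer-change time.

52.6 minutes

Line area = 0.21 × 0.82 = 0.1722 mm².
Toolpath length = 75 cm³ / 0.1722 mm² = 75000 / 0.1722 = 435540.1 mm.
Print-move time = 435540.1 / 138, so 3156.1 s.
In the requested units: 3156.1 s = 52.6 minutes.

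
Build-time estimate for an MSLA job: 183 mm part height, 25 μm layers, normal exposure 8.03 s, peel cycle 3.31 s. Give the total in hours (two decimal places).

23.06 hours

Number of layers: 183 / 0.025 → 7320 (rounded up).
Per-layer time = 8.03 + 3.31 = 11.34 s.
Total = 7320 × 11.34 = 83008.8 s = 23.06 hours.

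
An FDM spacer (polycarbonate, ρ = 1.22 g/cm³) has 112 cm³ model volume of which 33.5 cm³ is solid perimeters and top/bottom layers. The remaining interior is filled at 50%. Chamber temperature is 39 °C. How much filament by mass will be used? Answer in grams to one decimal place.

88.8 g

Infill region: 112 − 33.5 → 78.5 cm³.
Infill deposited = 0.50 × 78.5, so 39.25 cm³.
Deposited volume = 33.5 + 39.25 = 72.75 cm³.
Mass: 72.75 × 1.22 → 88.755 g.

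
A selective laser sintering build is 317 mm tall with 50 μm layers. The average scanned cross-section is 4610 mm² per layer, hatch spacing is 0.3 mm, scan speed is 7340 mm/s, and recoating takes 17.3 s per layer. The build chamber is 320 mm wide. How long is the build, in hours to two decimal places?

Number of layers: 317 / 0.05 → 6340 (rounded up).
Scan path per layer = 4610 / 0.3 = 15366.7 mm.
Scan time per layer: 15366.7 / 7340 → 2.0936 s.
Time per layer: 2.0936 + 17.3 → 19.3936 s.
Build time = 6340 × 19.3936 = 122955.424 s = 34.15 hours.

34.15 hours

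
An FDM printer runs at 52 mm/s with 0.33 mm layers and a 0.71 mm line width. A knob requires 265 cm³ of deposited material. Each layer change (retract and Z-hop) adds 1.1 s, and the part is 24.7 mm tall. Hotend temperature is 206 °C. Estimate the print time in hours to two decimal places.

Extrusion cross-section: 0.33 × 0.71 → 0.2343 mm².
Path length: 265000 mm³ / 0.2343 mm² → 1131028.6 mm.
Time extruding: 1131028.6 / 52 → 21750.6 s.
Layer count = ceil(24.7 / 0.33) = 75.
Non-print overhead = 75 × 1.1, so 82.5 s.
Altogether 21750.6 + 82.5 = 21833.1 s, i.e. 6.06 hours.

6.06 hours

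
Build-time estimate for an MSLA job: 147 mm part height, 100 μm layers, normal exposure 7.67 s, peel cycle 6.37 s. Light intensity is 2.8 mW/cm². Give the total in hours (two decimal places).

Number of layers: 147 / 0.1 → 1470 (rounded up).
Cycle time = 7.67 + 6.37, so 14.04 s.
Total = 1470 × 14.04 = 20638.8 s = 5.73 hours.

5.73 hours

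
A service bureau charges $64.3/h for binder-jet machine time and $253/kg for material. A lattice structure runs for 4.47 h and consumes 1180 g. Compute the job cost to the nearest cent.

Time charge = 64.3 × 4.47, so $287.421.
Material charge: 253 × 1180/1000 → $298.54.
Job cost: 287.421 + 298.54 = 585.961 ≈ $585.96.

$585.96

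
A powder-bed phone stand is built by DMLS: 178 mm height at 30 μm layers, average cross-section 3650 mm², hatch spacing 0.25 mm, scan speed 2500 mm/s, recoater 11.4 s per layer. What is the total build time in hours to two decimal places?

28.42 hours

Number of layers: 178 / 0.03 → 5934 (rounded up).
Scan path per layer = 3650 / 0.25 = 14600 mm.
Scan time per layer: 14600 / 2500 → 5.84 s.
Time per layer: 5.84 + 11.4 → 17.24 s.
Build time = 5934 × 17.24 = 102302.16 s = 28.42 hours.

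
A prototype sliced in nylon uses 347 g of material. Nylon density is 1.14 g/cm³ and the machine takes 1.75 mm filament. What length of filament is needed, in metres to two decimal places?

126.55 m

Volume = 347 g / 1.14 g·cm⁻³ = 304.386 cm³ = 304386 mm³.
Filament cross-section = π × (1.75/2)² = 2.4053 mm².
Length = 304386 / 2.4053 = 126548.04 mm = 126.55 m.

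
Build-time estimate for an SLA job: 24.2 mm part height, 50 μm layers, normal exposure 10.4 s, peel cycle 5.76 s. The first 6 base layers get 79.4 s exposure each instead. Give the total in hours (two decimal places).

Layer count = ceil(24.2 / 0.05) = 484.
Bottom layers = 6 × (79.4 + 5.76) = 510.96 s.
Normal layers = 478 × (10.4 + 5.76) = 7724.48 s.
Total = 510.96 + 7724.48 = 8235.44 s = 2.29 hours.

2.29 hours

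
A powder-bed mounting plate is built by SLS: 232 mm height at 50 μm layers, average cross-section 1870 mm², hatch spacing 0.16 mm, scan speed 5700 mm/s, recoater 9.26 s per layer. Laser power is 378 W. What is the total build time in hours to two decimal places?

14.58 hours

Layer count = ceil(232 / 0.05) = 4640.
Per-layer scan distance = 1870 / 0.16, so 11687.5 mm.
Scan time per layer: 11687.5 / 5700 → 2.0504 s.
Per-layer time = 2.0504 + 9.26, so 11.3104 s.
Total: 4640 × 11.3104 s = 52480.256 s → 14.58 hours.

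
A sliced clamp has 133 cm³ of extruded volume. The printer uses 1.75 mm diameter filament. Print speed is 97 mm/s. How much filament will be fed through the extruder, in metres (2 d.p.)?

55.29 m

Filament cross-section = π × (1.75/2)² = 2.4053 mm².
L = 133000 mm³ / 2.4053 mm² = 55294.56 mm, i.e. 55.29 m.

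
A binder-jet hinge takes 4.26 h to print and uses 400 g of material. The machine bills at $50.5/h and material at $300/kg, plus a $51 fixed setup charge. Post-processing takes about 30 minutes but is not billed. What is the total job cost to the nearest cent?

$386.13

Time charge: 50.5 × 4.26 → $215.13.
Material charge: 300 × 400/1000 → $120.00.
Adding setup: 215.13 + 120.00 + 51 → $386.13.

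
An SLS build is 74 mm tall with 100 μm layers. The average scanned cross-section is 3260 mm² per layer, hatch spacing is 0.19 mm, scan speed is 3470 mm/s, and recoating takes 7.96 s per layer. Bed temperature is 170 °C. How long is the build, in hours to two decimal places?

Layers = ⌈74/0.1⌉ = 740.
Per-layer scan distance = 3260 / 0.19 = 17157.9 mm.
Laser time per layer = 17157.9 / 3470, so 4.9446 s.
Layer cycle = 4.9446 + 7.96 = 12.9046 s.
740 layers × 12.9046 s/layer = 9549.404 s, i.e. 2.65 hours.

2.65 hours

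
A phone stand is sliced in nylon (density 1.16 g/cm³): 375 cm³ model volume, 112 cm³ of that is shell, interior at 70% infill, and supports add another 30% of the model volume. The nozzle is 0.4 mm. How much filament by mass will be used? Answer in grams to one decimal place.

Interior volume: 375 − 112 → 263 cm³.
Infill deposited: 0.70 × 263 → 184.1 cm³.
Support = 0.30 × 375, so 112.5 cm³.
Deposited volume = 112 + 184.1 + 112.5 = 408.6 cm³.
Mass: 408.6 × 1.16 → 473.976 g.

474.0 g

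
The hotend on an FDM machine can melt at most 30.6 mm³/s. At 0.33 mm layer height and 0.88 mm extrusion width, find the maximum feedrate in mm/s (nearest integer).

105 mm/s

Extrusion cross-section = 0.33 × 0.88, so 0.2904 mm².
Max speed = 30.6 / 0.2904 = 105.37 ≈ 105 mm/s.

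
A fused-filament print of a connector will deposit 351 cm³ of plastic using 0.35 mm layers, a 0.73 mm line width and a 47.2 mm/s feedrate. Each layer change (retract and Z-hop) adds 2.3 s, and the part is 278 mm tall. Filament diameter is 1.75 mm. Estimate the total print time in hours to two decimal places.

Bead cross-section = 0.35 × 0.73 = 0.2555 mm².
Path length: 351000 mm³ / 0.2555 mm² → 1373776.9 mm.
Extrusion time = 1373776.9 / 47.2, so 29105.4 s.
Layers = ⌈278/0.35⌉ = 795.
Non-print overhead: 795 × 2.3 → 1828.5 s.
Altogether 29105.4 + 1828.5 = 30933.9 s, i.e. 8.59 hours.

8.59 hours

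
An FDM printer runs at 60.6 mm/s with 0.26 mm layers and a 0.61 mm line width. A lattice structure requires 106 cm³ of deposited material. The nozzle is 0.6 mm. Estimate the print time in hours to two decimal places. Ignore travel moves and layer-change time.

3.06 hours

Bead cross-section = 0.26 × 0.61, so 0.1586 mm².
Toolpath length = 106 cm³ / 0.1586 mm² = 106000 / 0.1586 = 668348 mm.
Time extruding: 668348 / 60.6 → 11028.8 s.
11028.8 s = 3.06 hours.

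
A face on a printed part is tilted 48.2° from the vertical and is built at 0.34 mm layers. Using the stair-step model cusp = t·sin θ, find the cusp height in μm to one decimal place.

Cusp = layer height × sin(48.2°) = 0.34 × 0.7455 = 0.25347 mm = 253.5 μm.

253.5 μm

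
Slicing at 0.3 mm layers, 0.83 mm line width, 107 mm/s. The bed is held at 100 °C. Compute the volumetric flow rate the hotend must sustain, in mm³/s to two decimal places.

Bead cross-section = 0.3 × 0.83, so 0.249 mm².
Volumetric flow = 107 × 0.249 = 26.64 mm³/s.

26.64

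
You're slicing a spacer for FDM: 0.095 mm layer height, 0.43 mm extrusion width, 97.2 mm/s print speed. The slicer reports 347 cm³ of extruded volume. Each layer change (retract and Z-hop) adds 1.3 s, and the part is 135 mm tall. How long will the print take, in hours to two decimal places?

24.79 hours

Line area = 0.095 × 0.43, so 0.04085 mm².
Path length: 347000 mm³ / 0.04085 mm² → 8494492 mm.
Time extruding = 8494492 / 97.2 = 87391.9 s.
Number of layers: 135 / 0.095 → 1422 (rounded up).
Non-print overhead = 1422 × 1.3 = 1848.6 s.
Total = 87391.9 + 1848.6 = 89240.5 s = 24.79 hours.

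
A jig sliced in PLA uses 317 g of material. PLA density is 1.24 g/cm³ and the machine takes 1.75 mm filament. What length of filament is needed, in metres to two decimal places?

106.28 m

Extruded volume: 317/1.24 = 255.6452 cm³ (255645.2 mm³).
A = π r² = π × 0.875² = 2.4053 mm².
Length = 255645.2 / 2.4053 = 106284.12 mm = 106.28 m.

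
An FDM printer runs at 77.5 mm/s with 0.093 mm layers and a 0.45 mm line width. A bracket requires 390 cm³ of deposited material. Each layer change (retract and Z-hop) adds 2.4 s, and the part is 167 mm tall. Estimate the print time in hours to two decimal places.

Extrusion cross-section = 0.093 × 0.45 = 0.04185 mm².
Total extruded path = 390000/0.04185 = 9318996.4 mm.
Time extruding = 9318996.4 / 77.5, so 120245.1 s.
Layer count = ceil(167 / 0.093) = 1796.
Layer-change overhead = 1796 × 2.4 = 4310.4 s.
Altogether 120245.1 + 4310.4 = 124555.5 s, i.e. 34.60 hours.

34.60 hours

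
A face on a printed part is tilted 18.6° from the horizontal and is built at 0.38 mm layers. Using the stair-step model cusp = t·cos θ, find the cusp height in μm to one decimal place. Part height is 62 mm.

h_c = t·cos θ = 0.38 × 0.9478 = 0.360164 mm (360.2 μm).

360.2 μm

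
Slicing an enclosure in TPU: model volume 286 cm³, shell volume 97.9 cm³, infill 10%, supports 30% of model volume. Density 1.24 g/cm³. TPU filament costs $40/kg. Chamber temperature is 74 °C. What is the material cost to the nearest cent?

$10.04

Volume inside the shell: 286 − 97.9 → 188.1 cm³.
Infill deposited = 0.10 × 188.1 = 18.81 cm³.
Support = 0.30 × 286 = 85.8 cm³.
Total extruded = 97.9 + 18.81 + 85.8, so 202.51 cm³.
Mass: 202.51 × 1.24 → 251.1124 g.
Cost = 251.1124 g / 1000 × $40/kg = $10.04.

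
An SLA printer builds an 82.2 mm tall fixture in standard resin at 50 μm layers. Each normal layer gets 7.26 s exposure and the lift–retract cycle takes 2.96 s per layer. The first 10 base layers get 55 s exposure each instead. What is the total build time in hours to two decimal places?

Layers = ⌈82.2/0.05⌉ = 1644.
Base layers: 10 × (55 + 2.96) → 579.6 s.
Remaining layers = 1634 × (7.26 + 2.96) = 16699.48 s.
Sum: 579.6 + 16699.48 = 17279.08 s → 4.80 hours.

4.80 hours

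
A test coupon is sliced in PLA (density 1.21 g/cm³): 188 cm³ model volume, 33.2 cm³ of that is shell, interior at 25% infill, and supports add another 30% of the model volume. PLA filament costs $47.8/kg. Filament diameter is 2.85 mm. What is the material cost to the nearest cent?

Infill region: 188 − 33.2 → 154.8 cm³.
Infill deposited = 0.25 × 154.8, so 38.7 cm³.
Support = 0.30 × 188 = 56.4 cm³.
Total printed volume = 33.2 + 38.7 + 56.4, so 128.3 cm³.
Mass = 128.3 × 1.21 = 155.243 g.
At $47.8/kg: 155.243/1000 × 47.8 = $7.42.

$7.42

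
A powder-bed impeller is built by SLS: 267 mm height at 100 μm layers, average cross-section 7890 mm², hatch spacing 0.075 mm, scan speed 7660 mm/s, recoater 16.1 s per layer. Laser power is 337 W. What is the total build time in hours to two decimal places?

Number of layers: 267 / 0.1 → 2670 (rounded up).
Per-layer scan distance = 7890 / 0.075, so 105200 mm.
Laser time per layer = 105200 / 7660, so 13.7337 s.
Per-layer time = 13.7337 + 16.1 = 29.8337 s.
Total: 2670 × 29.8337 s = 79655.979 s → 22.13 hours.

22.13 hours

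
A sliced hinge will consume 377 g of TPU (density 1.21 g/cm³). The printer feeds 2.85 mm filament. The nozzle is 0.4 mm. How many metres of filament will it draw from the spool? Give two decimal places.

48.84 m

Extruded volume: 377/1.21 = 311.5702 cm³ (311570.2 mm³).
Filament cross-section = π × (2.85/2)² = 6.3794 mm².
Length = 311570.2 / 6.3794 = 48840.05 mm = 48.84 m.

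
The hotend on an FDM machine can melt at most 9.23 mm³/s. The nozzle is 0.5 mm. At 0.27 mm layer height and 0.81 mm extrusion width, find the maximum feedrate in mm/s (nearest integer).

Extrusion cross-section: 0.27 × 0.81 → 0.2187 mm².
Max speed = 9.23 / 0.2187 = 42.20 ≈ 42 mm/s.

42 mm/s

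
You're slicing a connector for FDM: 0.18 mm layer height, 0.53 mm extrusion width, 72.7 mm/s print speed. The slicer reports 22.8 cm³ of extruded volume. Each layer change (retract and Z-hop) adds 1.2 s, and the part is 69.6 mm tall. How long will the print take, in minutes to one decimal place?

62.5 minutes

Extrusion cross-section = 0.18 × 0.53, so 0.0954 mm².
Total extruded path = 22800/0.0954 = 238993.7 mm.
Extrusion time = 238993.7 / 72.7 = 3287.4 s.
Number of layers: 69.6 / 0.18 → 387 (rounded up).
Layer-change overhead: 387 × 1.2 → 464.4 s.
Total = 3287.4 + 464.4 = 3751.8 s = 62.5 minutes.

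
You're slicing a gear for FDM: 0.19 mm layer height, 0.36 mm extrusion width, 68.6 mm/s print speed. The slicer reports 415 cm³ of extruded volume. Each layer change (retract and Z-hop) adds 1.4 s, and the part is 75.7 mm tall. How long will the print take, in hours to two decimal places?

Extrusion cross-section: 0.19 × 0.36 → 0.0684 mm².
Total extruded path = 415000/0.0684 = 6067251.5 mm.
Print-move time = 6067251.5 / 68.6, so 88443.9 s.
Layer count = ceil(75.7 / 0.19) = 399.
Z-hop total = 399 × 1.4 = 558.6 s.
Altogether 88443.9 + 558.6 = 89002.5 s, i.e. 24.72 hours.

24.72 hours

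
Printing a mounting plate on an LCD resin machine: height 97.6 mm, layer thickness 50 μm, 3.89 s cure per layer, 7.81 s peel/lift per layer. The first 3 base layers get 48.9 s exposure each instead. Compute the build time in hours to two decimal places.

6.38 hours

Layer count = ceil(97.6 / 0.05) = 1952.
Base layers = 3 × (48.9 + 7.81), so 170.13 s.
Normal layers = 1949 × (3.89 + 7.81), so 22803.3 s.
Total = 170.13 + 22803.3 = 22973.43 s = 6.38 hours.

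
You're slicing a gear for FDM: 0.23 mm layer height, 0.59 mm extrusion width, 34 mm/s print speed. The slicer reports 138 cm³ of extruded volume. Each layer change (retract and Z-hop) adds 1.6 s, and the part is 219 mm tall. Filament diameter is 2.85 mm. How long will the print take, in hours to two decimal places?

8.73 hours

Line area = 0.23 × 0.59, so 0.1357 mm².
Toolpath length = 138 cm³ / 0.1357 mm² = 138000 / 0.1357 = 1016949.2 mm.
Time extruding = 1016949.2 / 34, so 29910.3 s.
Layer count = ceil(219 / 0.23) = 953.
Layer-change overhead = 953 × 1.6, so 1524.8 s.
Altogether 29910.3 + 1524.8 = 31435.1 s, i.e. 8.73 hours.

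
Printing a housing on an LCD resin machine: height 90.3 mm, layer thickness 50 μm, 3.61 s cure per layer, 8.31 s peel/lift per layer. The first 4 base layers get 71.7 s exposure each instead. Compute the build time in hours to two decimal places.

6.06 hours

Layers = ⌈90.3/0.05⌉ = 1806.
Base layers: 4 × (71.7 + 8.31) → 320.04 s.
Regular layers: 1802 × (3.61 + 8.31) → 21479.84 s.
Sum: 320.04 + 21479.84 = 21799.88 s → 6.06 hours.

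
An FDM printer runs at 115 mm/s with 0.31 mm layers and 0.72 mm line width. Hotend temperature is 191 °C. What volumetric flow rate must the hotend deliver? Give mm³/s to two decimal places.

25.67

Bead cross-section = 0.31 × 0.72, so 0.2232 mm².
Volumetric flow = 115 × 0.2232 = 25.67 mm³/s.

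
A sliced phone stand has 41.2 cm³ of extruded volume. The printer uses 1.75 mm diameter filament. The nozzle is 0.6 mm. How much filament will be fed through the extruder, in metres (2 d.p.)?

17.13 m

Cross-section of 1.75 mm filament: π·(1.75/2)² = 2.4053 mm².
L = 41200 mm³ / 2.4053 mm² = 17128.84 mm, i.e. 17.13 m.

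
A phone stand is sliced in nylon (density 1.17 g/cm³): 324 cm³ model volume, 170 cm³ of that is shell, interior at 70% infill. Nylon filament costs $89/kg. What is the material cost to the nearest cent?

Infill region = 324 − 170, so 154 cm³.
Infill deposited: 0.70 × 154 → 107.8 cm³.
Total extruded = 170 + 107.8 = 277.8 cm³.
Mass = 277.8 × 1.17, so 325.026 g.
At $89/kg: 325.026/1000 × 89 = $28.93.

$28.93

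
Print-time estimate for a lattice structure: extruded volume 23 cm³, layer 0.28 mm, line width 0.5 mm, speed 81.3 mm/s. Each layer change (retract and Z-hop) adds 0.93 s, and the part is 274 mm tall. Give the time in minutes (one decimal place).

Extrusion cross-section: 0.28 × 0.5 → 0.14 mm².
Path length: 23000 mm³ / 0.14 mm² → 164285.7 mm.
Time extruding = 164285.7 / 81.3, so 2020.7 s.
Number of layers: 274 / 0.28 → 979 (rounded up).
Non-print overhead = 979 × 0.93, so 910.47 s.
Total = 2020.7 + 910.47 = 2931.17 s = 48.9 minutes.

48.9 minutes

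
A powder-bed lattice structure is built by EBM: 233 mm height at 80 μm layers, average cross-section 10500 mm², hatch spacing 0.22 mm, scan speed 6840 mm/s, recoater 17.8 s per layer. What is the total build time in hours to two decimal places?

20.05 hours

Layers = ⌈233/0.08⌉ = 2913.
Scan path per layer = 10500 / 0.22, so 47727.3 mm.
Per-layer scan time: 47727.3 / 6840 → 6.9777 s.
Layer cycle: 6.9777 + 17.8 → 24.7777 s.
2913 layers × 24.7777 s/layer = 72177.4401 s, i.e. 20.05 hours.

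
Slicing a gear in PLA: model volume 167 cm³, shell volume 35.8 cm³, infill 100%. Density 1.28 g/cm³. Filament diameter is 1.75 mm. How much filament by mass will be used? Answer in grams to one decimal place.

213.8 g

Interior volume: 167 − 35.8 → 131.2 cm³.
Infill deposited = 1.00 × 131.2 = 131.2 cm³.
Total extruded = 35.8 + 131.2, so 167 cm³.
Mass = 167 × 1.28 = 213.76 g.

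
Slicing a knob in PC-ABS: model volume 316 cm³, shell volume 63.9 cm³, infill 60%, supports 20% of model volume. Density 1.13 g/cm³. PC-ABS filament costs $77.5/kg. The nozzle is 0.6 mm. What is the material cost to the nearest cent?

Volume inside the shell = 316 − 63.9 = 252.1 cm³.
Deposited infill = 0.60 × 252.1, so 151.26 cm³.
Support = 0.20 × 316 = 63.2 cm³.
Total extruded = 63.9 + 151.26 + 63.2 = 278.36 cm³.
Mass = 278.36 × 1.13 = 314.5468 g.
Cost = 314.5468 g / 1000 × $77.5/kg = $24.38.

$24.38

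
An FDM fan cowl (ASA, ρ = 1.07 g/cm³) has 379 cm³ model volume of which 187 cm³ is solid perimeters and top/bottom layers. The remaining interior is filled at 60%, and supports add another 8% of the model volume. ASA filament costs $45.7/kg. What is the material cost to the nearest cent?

Volume inside the shell: 379 − 187 → 192 cm³.
Deposited infill = 0.60 × 192, so 115.2 cm³.
Support = 0.08 × 379 = 30.32 cm³.
Deposited volume: 187 + 115.2 + 30.32 → 332.52 cm³.
Mass: 332.52 × 1.07 → 355.7964 g.
Cost = 355.7964 g / 1000 × $45.7/kg = $16.26.

$16.26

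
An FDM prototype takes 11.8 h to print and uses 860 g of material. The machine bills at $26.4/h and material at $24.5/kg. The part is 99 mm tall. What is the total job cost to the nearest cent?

$332.59

Machine cost = 26.4 × 11.8 = $311.52.
Material charge = 24.5 × 860/1000, so $21.07.
Job cost: 311.52 + 21.07 = $332.59.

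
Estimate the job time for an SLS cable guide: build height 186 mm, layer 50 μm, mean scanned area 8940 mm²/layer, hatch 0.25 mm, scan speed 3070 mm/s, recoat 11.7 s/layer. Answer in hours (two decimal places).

24.13 hours

Number of layers: 186 / 0.05 → 3720 (rounded up).
Per-layer scan distance = 8940 / 0.25 = 35760 mm.
Per-layer scan time = 35760 / 3070 = 11.6482 s.
Layer cycle: 11.6482 + 11.7 → 23.3482 s.
Total: 3720 × 23.3482 s = 86855.304 s → 24.13 hours.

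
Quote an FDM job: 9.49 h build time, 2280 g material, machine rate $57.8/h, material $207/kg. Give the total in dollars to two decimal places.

Time charge = 57.8 × 9.49, so $548.522.
Material charge = 207 × 2280/1000, so $471.96.
Job cost: 548.522 + 471.96 = 1020.482 ≈ $1020.48.

$1020.48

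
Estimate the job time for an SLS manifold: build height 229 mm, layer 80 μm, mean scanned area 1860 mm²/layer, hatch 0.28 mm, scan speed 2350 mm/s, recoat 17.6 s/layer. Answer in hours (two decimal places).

16.24 hours

Number of layers: 229 / 0.08 → 2863 (rounded up).
Per-layer scan distance: 1860 / 0.28 → 6642.9 mm.
Laser time per layer = 6642.9 / 2350, so 2.8268 s.
Layer cycle: 2.8268 + 17.6 → 20.4268 s.
Total: 2863 × 20.4268 s = 58481.9284 s → 16.24 hours.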